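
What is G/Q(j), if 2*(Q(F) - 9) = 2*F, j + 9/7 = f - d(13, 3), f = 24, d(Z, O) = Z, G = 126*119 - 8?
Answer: 104902/131 ≈ 800.78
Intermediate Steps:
G = 14986 (G = 14994 - 8 = 14986)
j = 68/7 (j = -9/7 + (24 - 1*13) = -9/7 + (24 - 13) = -9/7 + 11 = 68/7 ≈ 9.7143)
Q(F) = 9 + F (Q(F) = 9 + (2*F)/2 = 9 + F)
G/Q(j) = 14986/(9 + 68/7) = 14986/(131/7) = 14986*(7/131) = 104902/131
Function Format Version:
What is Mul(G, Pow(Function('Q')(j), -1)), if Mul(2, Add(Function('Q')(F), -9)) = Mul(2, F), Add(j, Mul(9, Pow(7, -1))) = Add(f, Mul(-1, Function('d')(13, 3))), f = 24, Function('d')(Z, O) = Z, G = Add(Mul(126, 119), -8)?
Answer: Rational(104902, 131) ≈ 800.78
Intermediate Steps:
G = 14986 (G = Add(14994, -8) = 14986)
j = Rational(68, 7) (j = Add(Rational(-9, 7), Add(24, Mul(-1, 13))) = Add(Rational(-9, 7), Add(24, -13)) = Add(Rational(-9, 7), 11) = Rational(68, 7) ≈ 9.7143)
Function('Q')(F) = Add(9, F) (Function('Q')(F) = Add(9, Mul(Rational(1, 2), Mul(2, F))) = Add(9, F))
Mul(G, Pow(Function('Q')(j), -1)) = Mul(14986, Pow(Add(9, Rational(68, 7)), -1)) = Mul(14986, Pow(Rational(131, 7), -1)) = Mul(14986, Rational(7, 131)) = Rational(104902, 131)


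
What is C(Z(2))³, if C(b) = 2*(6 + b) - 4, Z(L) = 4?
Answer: 4096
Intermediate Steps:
C(b) = 8 + 2*b (C(b) = (12 + 2*b) - 4 = 8 + 2*b)
C(Z(2))³ = (8 + 2*4)³ = (8 + 8)³ = 16³ = 4096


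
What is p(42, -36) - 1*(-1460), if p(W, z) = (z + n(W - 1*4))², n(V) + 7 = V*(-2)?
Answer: 15621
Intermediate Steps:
n(V) = -7 - 2*V (n(V) = -7 + V*(-2) = -7 - 2*V)
p(W, z) = (1 + z - 2*W)² (p(W, z) = (z + (-7 - 2*(W - 1*4)))² = (z + (-7 - 2*(W - 4)))² = (z + (-7 - 2*(-4 + W)))² = (z + (-7 + (8 - 2*W)))² = (z + (1 - 2*W))² = (1 + z - 2*W)²)
p(42, -36) - 1*(-1460) = (-1 - 1*(-36) + 2*42)² - 1*(-1460) = (-1 + 36 + 84)² + 1460 = 119² + 1460 = 14161 + 1460 = 15621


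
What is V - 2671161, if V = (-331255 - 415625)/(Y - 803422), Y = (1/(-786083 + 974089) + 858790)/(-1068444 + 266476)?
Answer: -323573511272363146790397/121135949455327717 ≈ -2.6712e+6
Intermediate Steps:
Y = -161457672741/150774795808 (Y = (1/188006 + 858790)/(-801968) = (1/188006 + 858790)*(-1/801968) = (161457672741/188006)*(-1/801968) = -161457672741/150774795808 ≈ -1.0709)
V = 112610679493079040/121135949455327717 (V = (-331255 - 415625)/(-161457672741/150774795808 - 803422) = -746880/(-121135949455327717/150774795808) = -746880*(-150774795808/121135949455327717) = 112610679493079040/121135949455327717 ≈ 0.92962)
V - 2671161 = 112610679493079040/121135949455327717 - 2671161 = -323573511272363146790397/121135949455327717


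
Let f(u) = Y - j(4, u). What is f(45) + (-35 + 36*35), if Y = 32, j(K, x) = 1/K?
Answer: 5027/4 ≈ 1256.8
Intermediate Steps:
f(u) = 127/4 (f(u) = 32 - 1/4 = 32 - 1*¼ = 32 - ¼ = 127/4)
f(45) + (-35 + 36*35) = 127/4 + (-35 + 36*35) = 127/4 + (-35 + 1260) = 127/4 + 1225 = 5027/4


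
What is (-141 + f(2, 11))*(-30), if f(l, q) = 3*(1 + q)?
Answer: 3150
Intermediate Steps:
f(l, q) = 3 + 3*q
(-141 + f(2, 11))*(-30) = (-141 + (3 + 3*11))*(-30) = (-141 + (3 + 33))*(-30) = (-141 + 36)*(-30) = -105*(-30) = 3150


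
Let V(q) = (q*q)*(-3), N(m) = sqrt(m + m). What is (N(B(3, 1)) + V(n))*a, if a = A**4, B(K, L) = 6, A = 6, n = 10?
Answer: -388800 + 2592*sqrt(3) ≈ -3.8431e+5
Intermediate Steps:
N(m) = sqrt(2)*sqrt(m) (N(m) = sqrt(2*m) = sqrt(2)*sqrt(m))
V(q) = -3*q**2 (V(q) = q**2*(-3) = -3*q**2)
a = 1296 (a = 6**4 = 1296)
(N(B(3, 1)) + V(n))*a = (sqrt(2)*sqrt(6) - 3*10**2)*1296 = (2*sqrt(3) - 3*100)*1296 = (2*sqrt(3) - 300)*1296 = (-300 + 2*sqrt(3))*1296 = -388800 + 2592*sqrt(3)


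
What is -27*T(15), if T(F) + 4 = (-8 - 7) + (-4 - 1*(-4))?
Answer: 513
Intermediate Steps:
T(F) = -19 (T(F) = -4 + ((-8 - 7) + (-4 - 1*(-4))) = -4 + (-15 + (-4 + 4)) = -4 + (-15 + 0) = -4 - 15 = -19)
-27*T(15) = -27*(-19) = 513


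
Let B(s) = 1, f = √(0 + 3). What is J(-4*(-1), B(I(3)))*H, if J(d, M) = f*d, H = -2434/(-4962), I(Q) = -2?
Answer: 4868*√3/2481 ≈ 3.3985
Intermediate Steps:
f = √3 ≈ 1.7320
H = 1217/2481 (H = -2434*(-1/4962) = 1217/2481 ≈ 0.49053)
J(d, M) = d*√3 (J(d, M) = √3*d = d*√3)
J(-4*(-1), B(I(3)))*H = ((-4*(-1))*√3)*(1217/2481) = (4*√3)*(1217/2481) = 4868*√3/2481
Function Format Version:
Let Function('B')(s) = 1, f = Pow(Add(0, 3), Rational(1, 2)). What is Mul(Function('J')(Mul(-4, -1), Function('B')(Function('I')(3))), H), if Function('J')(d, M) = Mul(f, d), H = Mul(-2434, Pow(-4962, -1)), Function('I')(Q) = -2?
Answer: Mul(Rational(4868, 2481), Pow(3, Rational(1, 2))) ≈ 3.3985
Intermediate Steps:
f = Pow(3, Rational(1, 2)) ≈ 1.7320
H = Rational(1217, 2481) (H = Mul(-2434, Rational(-1, 4962)) = Rational(1217, 2481) ≈ 0.49053)
Function('J')(d, M) = Mul(d, Pow(3, Rational(1, 2))) (Function('J')(d, M) = Mul(Pow(3, Rational(1, 2)), d) = Mul(d, Pow(3, Rational(1, 2))))
Mul(Function('J')(Mul(-4, -1), Function('B')(Function('I')(3))), H) = Mul(Mul(Mul(-4, -1), Pow(3, Rational(1, 2))), Rational(1217, 2481)) = Mul(Mul(4, Pow(3, Rational(1, 2))), Rational(1217, 2481)) = Mul(Rational(4868, 2481), Pow(3, Rational(1, 2)))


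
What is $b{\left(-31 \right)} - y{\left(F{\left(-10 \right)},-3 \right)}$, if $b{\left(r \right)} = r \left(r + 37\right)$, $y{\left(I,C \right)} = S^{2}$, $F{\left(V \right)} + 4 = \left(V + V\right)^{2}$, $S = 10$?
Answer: $-286$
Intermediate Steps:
$F{\left(V \right)} = -4 + 4 V^{2}$ ($F{\left(V \right)} = -4 + \left(V + V\right)^{2} = -4 + \left(2 V\right)^{2} = -4 + 4 V^{2}$)
$y{\left(I,C \right)} = 100$ ($y{\left(I,C \right)} = 10^{2} = 100$)
$b{\left(r \right)} = r \left(37 + r\right)$
$b{\left(-31 \right)} - y{\left(F{\left(-10 \right)},-3 \right)} = - 31 \left(37 - 31\right) - 100 = \left(-31\right) 6 - 100 = -186 - 100 = -286$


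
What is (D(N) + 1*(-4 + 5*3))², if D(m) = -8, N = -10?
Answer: 9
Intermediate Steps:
(D(N) + 1*(-4 + 5*3))² = (-8 + 1*(-4 + 5*3))² = (-8 + 1*(-4 + 15))² = (-8 + 1*11)² = (-8 + 11)² = 3² = 9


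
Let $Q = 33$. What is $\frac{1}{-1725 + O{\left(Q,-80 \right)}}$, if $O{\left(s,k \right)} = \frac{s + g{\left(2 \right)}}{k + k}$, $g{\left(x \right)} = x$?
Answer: $- \frac{32}{55207} \approx -0.00057964$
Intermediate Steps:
$O{\left(s,k \right)} = \frac{2 + s}{2 k}$ ($O{\left(s,k \right)} = \frac{s + 2}{k + k} = \frac{2 + s}{2 k}$)
$\frac{1}{-1725 + O{\left(Q,-80 \right)}} = \frac{1}{-1725 + \frac{2 + 33}{2 \left(-80\right)}} = \frac{1}{-1725 + \frac{1}{2} \left(- \frac{1}{80}\right) 35} = \frac{1}{-1725 - \frac{7}{32}} = \frac{1}{- \frac{55207}{32}} = - \frac{32}{55207}$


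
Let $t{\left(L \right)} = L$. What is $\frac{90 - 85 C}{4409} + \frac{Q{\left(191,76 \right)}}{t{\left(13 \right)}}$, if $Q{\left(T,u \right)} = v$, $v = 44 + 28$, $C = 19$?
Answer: $\frac{297623}{57317} \approx 5.1926$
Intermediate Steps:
$v = 72$
$Q{\left(T,u \right)} = 72$
$\frac{90 - 85 C}{4409} + \frac{Q{\left(191,76 \right)}}{t{\left(13 \right)}} = \frac{90 - 1615}{4409} + \frac{72}{13} = \left(90 - 1615\right) \frac{1}{4409} + 72 \cdot \frac{1}{13} = \left(-1525\right) \frac{1}{4409} + \frac{72}{13} = - \frac{1525}{4409} + \frac{72}{13} = \frac{297623}{57317}$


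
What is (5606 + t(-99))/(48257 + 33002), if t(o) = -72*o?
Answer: 12734/81259 ≈ 0.15671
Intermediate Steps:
(5606 + t(-99))/(48257 + 33002) = (5606 - 72*(-99))/(48257 + 33002) = (5606 + 7128)/81259 = 12734*(1/81259) = 12734/81259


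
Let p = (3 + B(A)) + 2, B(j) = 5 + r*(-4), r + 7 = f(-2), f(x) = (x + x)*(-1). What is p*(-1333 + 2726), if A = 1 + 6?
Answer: 30646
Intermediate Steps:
f(x) = -2*x (f(x) = (2*x)*(-1) = -2*x)
A = 7
r = -3 (r = -7 - 2*(-2) = -7 + 4 = -3)
B(j) = 17 (B(j) = 5 - 3*(-4) = 5 + 12 = 17)
p = 22 (p = (3 + 17) + 2 = 20 + 2 = 22)
p*(-1333 + 2726) = 22*(-1333 + 2726) = 22*1393 = 30646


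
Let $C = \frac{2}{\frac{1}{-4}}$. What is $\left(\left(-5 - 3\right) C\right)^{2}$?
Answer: $4096$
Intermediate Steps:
$C = -8$ ($C = \frac{2}{- \frac{1}{4}} = 2 \left(-4\right) = -8$)
$\left(\left(-5 - 3\right) C\right)^{2} = \left(\left(-5 - 3\right) \left(-8\right)\right)^{2} = \left(\left(-8\right) \left(-8\right)\right)^{2} = 64^{2} = 4096$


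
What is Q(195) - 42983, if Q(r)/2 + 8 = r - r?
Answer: -42999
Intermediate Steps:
Q(r) = -16 (Q(r) = -16 + 2*(r - r) = -16 + 2*0 = -16 + 0 = -16)
Q(195) - 42983 = -16 - 42983 = -42999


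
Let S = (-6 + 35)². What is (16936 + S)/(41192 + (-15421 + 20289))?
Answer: 17777/46060 ≈ 0.38595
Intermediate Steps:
S = 841 (S = 29² = 841)
(16936 + S)/(41192 + (-15421 + 20289)) = (16936 + 841)/(41192 + (-15421 + 20289)) = 17777/(41192 + 4868) = 17777/46060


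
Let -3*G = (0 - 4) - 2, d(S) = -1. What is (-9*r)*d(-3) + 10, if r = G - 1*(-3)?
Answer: 55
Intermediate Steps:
G = 2 (G = -((0 - 4) - 2)/3 = -(-4 - 2)/3 = -1/3*(-6) = 2)
r = 5 (r = 2 - 1*(-3) = 2 + 3 = 5)
(-9*r)*d(-3) + 10 = -9*5*(-1) + 10 = -45*(-1) + 10 = 45 + 10 = 55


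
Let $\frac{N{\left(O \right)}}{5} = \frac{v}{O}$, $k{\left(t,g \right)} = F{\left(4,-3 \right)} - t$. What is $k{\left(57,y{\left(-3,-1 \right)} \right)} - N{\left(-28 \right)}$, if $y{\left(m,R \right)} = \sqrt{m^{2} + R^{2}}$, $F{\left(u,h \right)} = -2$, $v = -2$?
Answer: $- \frac{831}{14} \approx -59.357$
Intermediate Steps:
$y{\left(m,R \right)} = \sqrt{R^{2} + m^{2}}$
$k{\left(t,g \right)} = -2 - t$
$N{\left(O \right)} = - \frac{10}{O}$ ($N{\left(O \right)} = 5 \left(- \frac{2}{O}\right) = - \frac{10}{O}$)
$k{\left(57,y{\left(-3,-1 \right)} \right)} - N{\left(-28 \right)} = \left(-2 - 57\right) - - \frac{10}{-28} = \left(-2 - 57\right) - \left(-10\right) \left(- \frac{1}{28}\right) = -59 - \frac{5}{14} = - \frac{831}{14}$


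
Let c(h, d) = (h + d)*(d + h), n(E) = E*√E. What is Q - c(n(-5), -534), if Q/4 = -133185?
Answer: -817771 - 5340*I*√5 ≈ -8.1777e+5 - 11941.0*I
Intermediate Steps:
Q = -532740 (Q = 4*(-133185) = -532740)
n(E) = E^(3/2)
c(h, d) = (d + h)² (c(h, d) = (d + h)*(d + h) = (d + h)²)
Q - c(n(-5), -534) = -532740 - (-534 + (-5)^(3/2))² = -532740 - (-534 - 5*I*√5)²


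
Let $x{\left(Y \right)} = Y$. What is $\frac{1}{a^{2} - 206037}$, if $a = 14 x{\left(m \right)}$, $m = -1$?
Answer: $- \frac{1}{205841} \approx -4.8581 \cdot 10^{-6}$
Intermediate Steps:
$a = -14$ ($a = 14 \left(-1\right) = -14$)
$\frac{1}{a^{2} - 206037} = \frac{1}{\left(-14\right)^{2} - 206037} = \frac{1}{196 - 206037} = \frac{1}{-205841} = - \frac{1}{205841}$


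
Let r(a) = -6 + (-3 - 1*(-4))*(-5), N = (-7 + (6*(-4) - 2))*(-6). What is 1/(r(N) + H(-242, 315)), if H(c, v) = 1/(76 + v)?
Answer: -391/4300 ≈ -0.090930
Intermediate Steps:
N = 198 (N = (-7 + (-24 - 2))*(-6) = (-7 - 26)*(-6) = -33*(-6) = 198)
r(a) = -11 (r(a) = -6 + (-3 + 4)*(-5) = -6 + 1*(-5) = -6 - 5 = -11)
1/(r(N) + H(-242, 315)) = 1/(-11 + 1/(76 + 315)) = 1/(-11 + 1/391) = 1/(-4300/391) = -391/4300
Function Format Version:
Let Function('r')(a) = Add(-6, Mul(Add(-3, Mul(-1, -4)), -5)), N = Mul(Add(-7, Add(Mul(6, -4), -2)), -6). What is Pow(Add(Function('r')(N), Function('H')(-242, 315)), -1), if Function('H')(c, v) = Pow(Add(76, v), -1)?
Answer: Rational(-391, 4300) ≈ -0.090930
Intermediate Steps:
N = 198 (N = Mul(Add(-7, Add(-24, -2)), -6) = Mul(Add(-7, -26), -6) = Mul(-33, -6) = 198)
Function('r')(a) = -11 (Function('r')(a) = Add(-6, Mul(Add(-3, 4), -5)) = Add(-6, Mul(1, -5)) = Add(-6, -5) = -11)
Pow(Add(Function('r')(N), Function('H')(-242, 315)), -1) = Pow(Add(-11, Pow(Add(76, 315), -1)), -1) = Pow(Add(-11, Pow(391, -1)), -1) = Pow(Add(-11, Rational(1, 391)), -1) = Pow(Rational(-4300, 391), -1) = Rational(-391, 4300)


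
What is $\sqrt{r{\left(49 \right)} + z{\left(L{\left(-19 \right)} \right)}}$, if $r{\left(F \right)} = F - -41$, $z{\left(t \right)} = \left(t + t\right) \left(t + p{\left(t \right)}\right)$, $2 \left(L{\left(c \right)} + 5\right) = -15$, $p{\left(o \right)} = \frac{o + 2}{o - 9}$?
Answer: $\frac{7 \sqrt{58910}}{86} \approx 19.756$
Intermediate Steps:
$p{\left(o \right)} = \frac{2 + o}{-9 + o}$
$L{\left(c \right)} = - \frac{25}{2}$ ($L{\left(c \right)} = -5 + \frac{1}{2} \left(-15\right) = -5 - \frac{15}{2} = - \frac{25}{2}$)
$z{\left(t \right)} = 2 t \left(t + \frac{2 + t}{-9 + t}\right)$ ($z{\left(t \right)} = \left(t + t\right) \left(t + \frac{2 + t}{-9 + t}\right) = 2 t \left(t + \frac{2 + t}{-9 + t}\right)$)
$r{\left(F \right)} = 41 + F$ ($r{\left(F \right)} = F + 41 = 41 + F$)
$\sqrt{r{\left(49 \right)} + z{\left(L{\left(-19 \right)} \right)}} = \sqrt{\left(41 + 49\right) + 2 \left(- \frac{25}{2}\right) \frac{1}{-9 - \frac{25}{2}} \left(2 - \frac{25}{2} - \frac{25 \left(-9 - \frac{25}{2}\right)}{2}\right)} = \sqrt{90 + 2 \left(- \frac{25}{2}\right) \frac{1}{- \frac{43}{2}} \left(2 - \frac{25}{2} - - \frac{1075}{4}\right)} = \sqrt{90 + 2 \left(- \frac{25}{2}\right) \left(- \frac{2}{43}\right) \left(2 - \frac{25}{2} + \frac{1075}{4}\right)} = \sqrt{90 + 2 \left(- \frac{25}{2}\right) \left(- \frac{2}{43}\right) \frac{1033}{4}} = \sqrt{90 + \frac{25825}{86}} = \sqrt{\frac{33565}{86}} = \frac{7 \sqrt{58910}}{86}$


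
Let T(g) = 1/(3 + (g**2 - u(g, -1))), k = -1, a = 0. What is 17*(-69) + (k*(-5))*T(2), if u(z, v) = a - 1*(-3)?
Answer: -4687/4 ≈ -1171.8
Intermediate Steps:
u(z, v) = 3 (u(z, v) = 0 - 1*(-3) = 0 + 3 = 3)
T(g) = g**(-2) (T(g) = 1/(3 + (g**2 - 1*3)) = 1/(3 + (g**2 - 3)) = 1/(3 + (-3 + g**2)) = 1/(g**2) = g**(-2))
17*(-69) + (k*(-5))*T(2) = 17*(-69) - 1*(-5)/2**2 = -1173 + 5*(1/4) = -1173 + 5/4 = -4687/4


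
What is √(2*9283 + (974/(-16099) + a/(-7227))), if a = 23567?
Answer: √27919783380555974039/38782491 ≈ 136.24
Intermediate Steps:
√(2*9283 + (974/(-16099) + a/(-7227))) = √(2*9283 + (974/(-16099) + 23567/(-7227))) = √(18566 + (974*(-1/16099) + 23567*(-1/7227))) = √(18566 + (-974/16099 - 23567/7227)) = √(18566 - 386444231/116347473) = √(2159720739487/116347473) = √27919783380555974039/38782491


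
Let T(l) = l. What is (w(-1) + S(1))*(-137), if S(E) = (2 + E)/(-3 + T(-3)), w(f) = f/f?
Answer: -137/2 ≈ -68.500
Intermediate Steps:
w(f) = 1
S(E) = -⅓ - E/6 (S(E) = (2 + E)/(-3 - 3) = (2 + E)/(-6) = (2 + E)*(-⅙) = -⅓ - E/6)
(w(-1) + S(1))*(-137) = (1 + (-⅓ - ⅙*1))*(-137) = (1 + (-⅓ - ⅙))*(-137) = (1 - ½)*(-137) = (½)*(-137) = -137/2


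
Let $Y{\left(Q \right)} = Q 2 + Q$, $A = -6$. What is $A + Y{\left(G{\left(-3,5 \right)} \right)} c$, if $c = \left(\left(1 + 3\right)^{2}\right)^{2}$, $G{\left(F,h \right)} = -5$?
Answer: $-3846$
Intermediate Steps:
$Y{\left(Q \right)} = 3 Q$ ($Y{\left(Q \right)} = 2 Q + Q = 3 Q$)
$c = 256$ ($c = \left(4^{2}\right)^{2} = 16^{2} = 256$)
$A + Y{\left(G{\left(-3,5 \right)} \right)} c = -6 + 3 \left(-5\right) 256 = -6 - 3840 = -3846$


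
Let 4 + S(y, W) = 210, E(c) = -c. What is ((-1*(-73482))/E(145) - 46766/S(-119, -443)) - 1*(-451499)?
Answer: 6732178384/14935 ≈ 4.5077e+5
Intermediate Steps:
S(y, W) = 206 (S(y, W) = -4 + 210 = 206)
((-1*(-73482))/E(145) - 46766/S(-119, -443)) - 1*(-451499) = ((-1*(-73482))/((-1*145)) - 46766/206) - 1*(-451499) = (73482/(-145) - 46766*1/206) + 451499 = (73482*(-1/145) - 23383/103) + 451499 = (-73482/145 - 23383/103) + 451499 = -10959181/14935 + 451499 = 6732178384/14935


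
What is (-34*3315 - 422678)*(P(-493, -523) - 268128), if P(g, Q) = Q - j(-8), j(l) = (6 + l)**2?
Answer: 143834663140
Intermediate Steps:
P(g, Q) = -4 + Q (P(g, Q) = Q - (6 - 8)**2 = Q - 1*(-2)**2 = Q - 1*4 = Q - 4 = -4 + Q)
(-34*3315 - 422678)*(P(-493, -523) - 268128) = (-34*3315 - 422678)*((-4 - 523) - 268128) = (-112710 - 422678)*(-527 - 268128) = -535388*(-268655) = 143834663140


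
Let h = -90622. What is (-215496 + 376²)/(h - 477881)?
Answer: 74120/568503 ≈ 0.13038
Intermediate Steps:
(-215496 + 376²)/(h - 477881) = (-215496 + 376²)/(-90622 - 477881) = (-215496 + 141376)/(-568503) = -74120*(-1/568503) = 74120/568503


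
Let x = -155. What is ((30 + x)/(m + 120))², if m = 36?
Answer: 15625/24336 ≈ 0.64205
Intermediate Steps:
((30 + x)/(m + 120))² = ((30 - 155)/(36 + 120))² = (-125/156)² = 15625/24336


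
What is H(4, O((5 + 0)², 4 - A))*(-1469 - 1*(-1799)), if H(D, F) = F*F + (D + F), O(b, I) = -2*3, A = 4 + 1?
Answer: 11220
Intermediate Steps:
A = 5
O(b, I) = -6
H(D, F) = D + F + F² (H(D, F) = F² + (D + F) = D + F + F²)
H(4, O((5 + 0)², 4 - A))*(-1469 - 1*(-1799)) = (4 - 6 + (-6)²)*(-1469 - 1*(-1799)) = (4 - 6 + 36)*(-1469 + 1799) = 34*330 = 11220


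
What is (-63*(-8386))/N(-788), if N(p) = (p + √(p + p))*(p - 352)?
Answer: 88053/150100 + 88053*I*√394/59139400 ≈ 0.58663 + 0.029554*I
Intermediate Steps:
N(p) = (-352 + p)*(p + √2*√p) (N(p) = (p + √(2*p))*(-352 + p) = (p + √2*√p)*(-352 + p) = (-352 + p)*(p + √2*√p))
(-63*(-8386))/N(-788) = (-63*(-8386))/((-788)² - 352*(-788) + √2*(-788)^(3/2) - 352*√2*√(-788)) = 528318/(620944 + 277376 + √2*(-1576*I*√197) - 352*√2*2*I*√197) = 528318/(620944 + 277376 - 1576*I*√394 - 704*I*√394) = 528318/(898320 - 2280*I*√394)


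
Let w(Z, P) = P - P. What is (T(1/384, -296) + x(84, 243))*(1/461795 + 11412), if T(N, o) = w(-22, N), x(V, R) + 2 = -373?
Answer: -395250340575/92359 ≈ -4.2795e+6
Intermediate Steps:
x(V, R) = -375 (x(V, R) = -2 - 373 = -375)
w(Z, P) = 0
T(N, o) = 0
(T(1/384, -296) + x(84, 243))*(1/461795 + 11412) = (0 - 375)*(1/461795 + 11412) = -375*(1/461795 + 11412) = -375*5270004541/461795 = -395250340575/92359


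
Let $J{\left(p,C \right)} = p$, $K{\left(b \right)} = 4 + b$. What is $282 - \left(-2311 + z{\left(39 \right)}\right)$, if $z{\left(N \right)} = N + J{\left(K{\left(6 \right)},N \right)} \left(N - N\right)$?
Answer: $2554$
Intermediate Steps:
$z{\left(N \right)} = N$ ($z{\left(N \right)} = N + \left(4 + 6\right) \left(N - N\right) = N + 10 \cdot 0 = N + 0 = N$)
$282 - \left(-2311 + z{\left(39 \right)}\right) = 282 - \left(-2311 + 39\right) = 282 - -2272 = 282 + 2272 = 2554$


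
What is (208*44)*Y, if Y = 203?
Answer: 1857856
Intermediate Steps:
(208*44)*Y = (208*44)*203 = 9152*203 = 1857856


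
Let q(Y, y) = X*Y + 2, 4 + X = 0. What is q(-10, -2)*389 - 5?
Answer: 16333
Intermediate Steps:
X = -4 (X = -4 + 0 = -4)
q(Y, y) = 2 - 4*Y (q(Y, y) = -4*Y + 2 = 2 - 4*Y)
q(-10, -2)*389 - 5 = (2 - 4*(-10))*389 - 5 = (2 + 40)*389 - 5 = 42*389 - 5 = 16338 - 5 = 16333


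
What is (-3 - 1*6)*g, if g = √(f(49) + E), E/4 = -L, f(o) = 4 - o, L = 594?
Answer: -27*I*√269 ≈ -442.83*I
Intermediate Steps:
E = -2376 (E = 4*(-1*594) = 4*(-594) = -2376)
g = 3*I*√269 (g = √((4 - 1*49) - 2376) = √((4 - 49) - 2376) = √(-45 - 2376) = √(-2421) = 3*I*√269 ≈ 49.204*I)
(-3 - 1*6)*g = (-3 - 1*6)*(3*I*√269) = (-3 - 6)*(3*I*√269) = -27*I*√269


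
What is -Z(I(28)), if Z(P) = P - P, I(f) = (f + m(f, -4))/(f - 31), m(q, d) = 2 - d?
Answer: 0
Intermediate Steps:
I(f) = (6 + f)/(-31 + f) (I(f) = (f + (2 - 1*(-4)))/(f - 31) = (f + (2 + 4))/(-31 + f) = (f + 6)/(-31 + f) = (6 + f)/(-31 + f))
Z(P) = 0
-Z(I(28)) = -1*0 = 0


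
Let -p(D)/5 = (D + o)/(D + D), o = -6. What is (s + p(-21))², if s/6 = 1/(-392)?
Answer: 400689/38416 ≈ 10.430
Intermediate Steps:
p(D) = -5*(-6 + D)/(2*D) (p(D) = -5*(D - 6)/(D + D) = -5*(-6 + D)/(2*D))
s = -3/196 (s = 6/(-392) = 6*(-1/392) = -3/196 ≈ -0.015306)
(s + p(-21))² = (-3/196 + (-5/2 + 15/(-21)))² = (-3/196 + (-5/2 + 15*(-1/21)))² = (-3/196 + (-5/2 - 5/7))² = (-3/196 - 45/14)² = (-633/196)² = 400689/38416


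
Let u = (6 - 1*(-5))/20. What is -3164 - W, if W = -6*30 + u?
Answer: -59691/20 ≈ -2984.6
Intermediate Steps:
u = 11/20 (u = (6 + 5)*(1/20) = 11*(1/20) = 11/20 ≈ 0.55000)
W = -3589/20 (W = -6*30 + 11/20 = -180 + 11/20 = -3589/20 ≈ -179.45)
-3164 - W = -3164 - 1*(-3589/20) = -3164 + 3589/20 = -59691/20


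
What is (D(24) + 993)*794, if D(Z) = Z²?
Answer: 1245786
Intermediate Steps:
(D(24) + 993)*794 = (24² + 993)*794 = (576 + 993)*794 = 1569*794 = 1245786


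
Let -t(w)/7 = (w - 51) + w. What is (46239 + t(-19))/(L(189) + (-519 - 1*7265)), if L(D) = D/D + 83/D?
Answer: -4428459/735452 ≈ -6.0214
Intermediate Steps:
L(D) = 1 + 83/D
t(w) = 357 - 14*w (t(w) = -7*((w - 51) + w) = -7*((-51 + w) + w) = -7*(-51 + 2*w) = 357 - 14*w)
(46239 + t(-19))/(L(189) + (-519 - 1*7265)) = (46239 + (357 - 14*(-19)))/((83 + 189)/189 + (-519 - 1*7265)) = (46239 + (357 + 266))/((1/189)*272 + (-519 - 7265)) = (46239 + 623)/(272/189 - 7784) = 46862/(-1470904/189) = 46862*(-189/1470904) = -4428459/735452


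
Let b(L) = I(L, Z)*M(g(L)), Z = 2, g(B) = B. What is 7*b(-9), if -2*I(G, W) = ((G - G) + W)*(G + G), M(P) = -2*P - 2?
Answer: 2016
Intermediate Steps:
M(P) = -2 - 2*P
I(G, W) = -G*W (I(G, W) = -((G - G) + W)*(G + G)/2 = -(0 + W)*2*G/2 = -W*2*G/2 = -G*W)
b(L) = -2*L*(-2 - 2*L) (b(L) = (-1*L*2)*(-2 - 2*L) = (-2*L)*(-2 - 2*L) = -2*L*(-2 - 2*L))
7*b(-9) = 7*(4*(-9)*(1 - 9)) = 7*(4*(-9)*(-8)) = 7*288 = 2016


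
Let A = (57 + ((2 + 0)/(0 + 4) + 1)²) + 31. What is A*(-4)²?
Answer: 1444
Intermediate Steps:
A = 361/4 (A = (57 + (2/4 + 1)²) + 31 = (57 + (2*(¼) + 1)²) + 31 = (57 + (½ + 1)²) + 31 = (57 + (3/2)²) + 31 = (57 + 9/4) + 31 = 237/4 + 31 = 361/4 ≈ 90.250)
A*(-4)² = (361/4)*(-4)² = (361/4)*16 = 1444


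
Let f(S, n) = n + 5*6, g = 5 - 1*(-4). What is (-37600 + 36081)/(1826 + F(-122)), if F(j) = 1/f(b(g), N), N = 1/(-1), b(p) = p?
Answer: -6293/7565 ≈ -0.83186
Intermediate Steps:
g = 9 (g = 5 + 4 = 9)
N = -1
f(S, n) = 30 + n (f(S, n) = n + 30 = 30 + n)
F(j) = 1/29 (F(j) = 1/(30 - 1) = 1/29)
(-37600 + 36081)/(1826 + F(-122)) = (-37600 + 36081)/(1826 + 1/29) = -1519/52955/29 = -1519*29/52955 = -6293/7565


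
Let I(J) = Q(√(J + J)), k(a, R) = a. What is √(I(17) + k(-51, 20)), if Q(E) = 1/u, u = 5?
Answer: I*√1270/5 ≈ 7.1274*I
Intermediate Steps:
Q(E) = ⅕ (Q(E) = 1/5 = ⅕)
I(J) = ⅕
√(I(17) + k(-51, 20)) = √(⅕ - 51) = √(-254/5) = I*√1270/5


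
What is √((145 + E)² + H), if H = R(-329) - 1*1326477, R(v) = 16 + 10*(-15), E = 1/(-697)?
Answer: I*√634265631203/697 ≈ 1142.6*I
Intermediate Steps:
E = -1/697 ≈ -0.0014347
R(v) = -134 (R(v) = 16 - 150 = -134)
H = -1326611 (H = -134 - 1*1326477 = -134 - 1326477 = -1326611)
√((145 + E)² + H) = √((145 - 1/697)² - 1326611) = √((101064/697)² - 1326611) = √(10213932096/485809 - 1326611) = √(-634265631203/485809) = I*√634265631203/697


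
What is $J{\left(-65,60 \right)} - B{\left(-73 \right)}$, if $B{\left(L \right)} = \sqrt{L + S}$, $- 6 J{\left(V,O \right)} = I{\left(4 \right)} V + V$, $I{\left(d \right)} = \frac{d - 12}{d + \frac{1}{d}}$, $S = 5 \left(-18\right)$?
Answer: $- \frac{325}{34} - i \sqrt{163} \approx -9.5588 - 12.767 i$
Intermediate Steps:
$S = -90$
$I{\left(d \right)} = \frac{-12 + d}{d + \frac{1}{d}}$
$J{\left(V,O \right)} = \frac{5 V}{34}$ ($J{\left(V,O \right)} = - \frac{\frac{4 \left(-12 + 4\right)}{1 + 4^{2}} V + V}{6} = - \frac{4 \frac{1}{1 + 16} \left(-8\right) V + V}{6} = - \frac{4 \cdot \frac{1}{17} \left(-8\right) V + V}{6} = - \frac{- \frac{32 V}{17} + V}{6} = - \frac{\left(- \frac{15}{17}\right) V}{6} = \frac{5 V}{34}$)
$B{\left(L \right)} = \sqrt{-90 + L}$ ($B{\left(L \right)} = \sqrt{L - 90} = \sqrt{-90 + L}$)
$J{\left(-65,60 \right)} - B{\left(-73 \right)} = \frac{5}{34} \left(-65\right) - \sqrt{-90 - 73} = - \frac{325}{34} - \sqrt{-163} = - \frac{325}{34} - i \sqrt{163}$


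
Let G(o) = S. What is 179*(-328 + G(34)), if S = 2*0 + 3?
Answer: -58175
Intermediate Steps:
S = 3 (S = 0 + 3 = 3)
G(o) = 3
179*(-328 + G(34)) = 179*(-328 + 3) = 179*(-325) = -58175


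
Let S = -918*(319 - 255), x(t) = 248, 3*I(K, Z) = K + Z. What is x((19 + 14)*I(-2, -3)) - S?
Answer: 59000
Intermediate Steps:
I(K, Z) = K/3 + Z/3 (I(K, Z) = (K + Z)/3 = K/3 + Z/3)
S = -58752 (S = -918*64 = -58752)
x((19 + 14)*I(-2, -3)) - S = 248 - 1*(-58752) = 248 + 58752 = 59000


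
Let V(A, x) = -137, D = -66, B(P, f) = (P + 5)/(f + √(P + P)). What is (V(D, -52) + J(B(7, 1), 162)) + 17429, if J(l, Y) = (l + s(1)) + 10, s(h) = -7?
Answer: 224823/13 + 12*√14/13 ≈ 17298.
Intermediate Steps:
B(P, f) = (5 + P)/(f + √2*√P) (B(P, f) = (5 + P)/(f + √(2*P)) = (5 + P)/(f + √2*√P))
J(l, Y) = 3 + l (J(l, Y) = (l - 7) + 10 = (-7 + l) + 10 = 3 + l)
(V(D, -52) + J(B(7, 1), 162)) + 17429 = (-137 + (3 + (5 + 7)/(1 + √2*√7))) + 17429 = (-137 + (3 + 12/(1 + √14))) + 17429 = (-134 + 12/(1 + √14)) + 17429 = 17295 + 12/(1 + √14)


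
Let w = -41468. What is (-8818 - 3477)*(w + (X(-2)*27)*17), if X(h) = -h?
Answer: 498562250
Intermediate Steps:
(-8818 - 3477)*(w + (X(-2)*27)*17) = (-8818 - 3477)*(-41468 + (-1*(-2)*27)*17) = -12295*(-41468 + (2*27)*17) = -12295*(-41468 + 54*17) = -12295*(-41468 + 918) = -12295*(-40550) = 498562250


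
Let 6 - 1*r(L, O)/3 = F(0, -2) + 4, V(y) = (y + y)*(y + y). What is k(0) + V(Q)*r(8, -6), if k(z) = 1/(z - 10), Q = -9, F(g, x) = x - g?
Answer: 38879/10 ≈ 3887.9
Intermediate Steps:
V(y) = 4*y**2 (V(y) = (2*y)*(2*y) = 4*y**2)
k(z) = 1/(-10 + z)
r(L, O) = 12 (r(L, O) = 18 - 3*((-2 - 1*0) + 4) = 18 - 3*((-2 + 0) + 4) = 18 - 3*(-2 + 4) = 18 - 3*2 = 18 - 6 = 12)
k(0) + V(Q)*r(8, -6) = 1/(-10 + 0) + (4*(-9)**2)*12 = 1/(-10) + (4*81)*12 = -1/10 + 324*12 = -1/10 + 3888 = 38879/10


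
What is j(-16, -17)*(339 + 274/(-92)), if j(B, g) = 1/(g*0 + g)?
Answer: -15457/782 ≈ -19.766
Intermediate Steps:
j(B, g) = 1/g (j(B, g) = 1/(0 + g) = 1/g)
j(-16, -17)*(339 + 274/(-92)) = (339 + 274/(-92))/(-17) = -(339 + 274*(-1/92))/17 = -(339 - 137/46)/17 = -1/17*15457/46 = -15457/782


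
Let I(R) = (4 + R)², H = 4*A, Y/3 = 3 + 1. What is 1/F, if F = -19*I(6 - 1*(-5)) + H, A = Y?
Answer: -1/4227 ≈ -0.00023657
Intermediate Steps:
Y = 12 (Y = 3*(3 + 1) = 3*4 = 12)
A = 12
H = 48 (H = 4*12 = 48)
F = -4227 (F = -19*(4 + (6 - 1*(-5)))² + 48 = -19*(4 + (6 + 5))² + 48 = -19*(4 + 11)² + 48 = -19*15² + 48 = -19*225 + 48 = -4275 + 48 = -4227)
1/F = 1/(-4227) = -1/4227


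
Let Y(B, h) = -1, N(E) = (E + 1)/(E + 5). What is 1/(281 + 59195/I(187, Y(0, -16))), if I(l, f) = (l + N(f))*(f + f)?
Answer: 374/45899 ≈ 0.0081483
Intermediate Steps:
N(E) = (1 + E)/(5 + E)
I(l, f) = 2*f*(l + (1 + f)/(5 + f)) (I(l, f) = (l + (1 + f)/(5 + f))*(f + f) = (l + (1 + f)/(5 + f))*(2*f) = 2*f*(l + (1 + f)/(5 + f)))
1/(281 + 59195/I(187, Y(0, -16))) = 1/(281 + 59195/((2*(-1)*(1 - 1 + 187*(5 - 1))/(5 - 1)))) = 1/(281 + 59195/((2*(-1)*(1 - 1 + 187*4)/4))) = 1/(281 + 59195/((2*(-1)*(1/4)*(1 - 1 + 748)))) = 1/(281 + 59195/((2*(-1)*(1/4)*748))) = 1/(281 + 59195/(-374)) = 1/(281 + 59195*(-1/374)) = 1/(281 - 59195/374) = 1/(45899/374) = 374/45899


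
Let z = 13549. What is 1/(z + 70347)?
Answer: 1/83896 ≈ 1.1920e-5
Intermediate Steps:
1/(z + 70347) = 1/(13549 + 70347) = 1/83896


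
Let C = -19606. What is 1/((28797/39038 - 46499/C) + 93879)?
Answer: 191344757/17963849397889 ≈ 1.0652e-5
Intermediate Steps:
1/((28797/39038 - 46499/C) + 93879) = 1/((28797/39038 - 46499/(-19606)) + 93879) = 1/((28797*(1/39038) - 46499*(-1/19606)) + 93879) = 1/((28797/39038 + 46499/19606) + 93879) = 1/(594955486/191344757 + 93879) = 1/(17963849397889/191344757) = 191344757/17963849397889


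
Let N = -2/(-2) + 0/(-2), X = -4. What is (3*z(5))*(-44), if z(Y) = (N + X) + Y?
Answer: -264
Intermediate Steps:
N = 1 (N = -2*(-½) + 0*(-½) = 1 + 0 = 1)
z(Y) = -3 + Y (z(Y) = (1 - 4) + Y = -3 + Y)
(3*z(5))*(-44) = (3*(-3 + 5))*(-44) = (3*2)*(-44) = 6*(-44) = -264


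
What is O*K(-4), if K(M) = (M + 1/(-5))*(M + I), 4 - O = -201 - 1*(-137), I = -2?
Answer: 8568/5 ≈ 1713.6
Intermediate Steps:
O = 68 (O = 4 - (-201 - 1*(-137)) = 4 - (-201 + 137) = 4 - 1*(-64) = 4 + 64 = 68)
K(M) = (-2 + M)*(-⅕ + M) (K(M) = (M + 1/(-5))*(M - 2) = (M - ⅕)*(-2 + M) = (-⅕ + M)*(-2 + M) = (-2 + M)*(-⅕ + M))
O*K(-4) = 68*(⅖ + (-4)² - 11/5*(-4)) = 68*(⅖ + 16 + 44/5) = 68*(126/5) = 8568/5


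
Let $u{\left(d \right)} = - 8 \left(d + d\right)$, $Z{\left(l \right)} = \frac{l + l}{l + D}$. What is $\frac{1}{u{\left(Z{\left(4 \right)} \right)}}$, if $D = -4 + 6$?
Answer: $- \frac{3}{64} \approx -0.046875$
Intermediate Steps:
$D = 2$
$Z{\left(l \right)} = \frac{2 l}{2 + l}$ ($Z{\left(l \right)} = \frac{l + l}{l + 2} = \frac{2 l}{2 + l}$)
$u{\left(d \right)} = - 16 d$ ($u{\left(d \right)} = - 8 \cdot 2 d = - 16 d$)
$\frac{1}{u{\left(Z{\left(4 \right)} \right)}} = \frac{1}{\left(-16\right) 2 \cdot 4 \frac{1}{2 + 4}} = \frac{1}{\left(-16\right) 2 \cdot 4 \cdot \frac{1}{6}} = \frac{1}{\left(-16\right) \frac{4}{3}} = \frac{1}{- \frac{64}{3}} = - \frac{3}{64}$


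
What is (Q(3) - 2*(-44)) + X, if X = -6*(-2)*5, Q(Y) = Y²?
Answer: 157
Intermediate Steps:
X = 60 (X = 12*5 = 60)
(Q(3) - 2*(-44)) + X = (3² - 2*(-44)) + 60 = (9 + 88) + 60 = 97 + 60 = 157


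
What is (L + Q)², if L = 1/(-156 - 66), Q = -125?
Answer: 770118001/49284 ≈ 15626.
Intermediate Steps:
L = -1/222 (L = 1/(-222) = -1/222 ≈ -0.0045045)
(L + Q)² = (-1/222 - 125)² = (-27751/222)² = 770118001/49284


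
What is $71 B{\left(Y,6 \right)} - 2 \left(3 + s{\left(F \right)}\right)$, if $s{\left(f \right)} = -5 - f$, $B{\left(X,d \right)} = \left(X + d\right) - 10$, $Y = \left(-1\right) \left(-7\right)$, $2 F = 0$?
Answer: $217$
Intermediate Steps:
$F = 0$ ($F = \frac{1}{2} \cdot 0 = 0$)
$Y = 7$
$B{\left(X,d \right)} = -10 + X + d$
$71 B{\left(Y,6 \right)} - 2 \left(3 + s{\left(F \right)}\right) = 71 \left(-10 + 7 + 6\right) - 2 \left(3 - 5\right) = 71 \cdot 3 - 2 \left(3 + \left(-5 + 0\right)\right) = 213 - 2 \left(3 - 5\right) = 213 - -4 = 213 + 4 = 217$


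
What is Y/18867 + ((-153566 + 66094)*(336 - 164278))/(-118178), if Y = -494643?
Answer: -45102924878577/371610721 ≈ -1.2137e+5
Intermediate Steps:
Y/18867 + ((-153566 + 66094)*(336 - 164278))/(-118178) = -494643/18867 + ((-153566 + 66094)*(336 - 164278))/(-118178) = -494643*1/18867 - 87472*(-163942)*(-1/118178) = -164881/6289 + 14340334624*(-1/118178) = -164881/6289 - 7170167312/59089 = -45102924878577/371610721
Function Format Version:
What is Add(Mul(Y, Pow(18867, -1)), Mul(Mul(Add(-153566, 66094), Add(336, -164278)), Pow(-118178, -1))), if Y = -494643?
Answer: Rational(-45102924878577, 371610721) ≈ -1.2137e+5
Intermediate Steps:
Add(Mul(Y, Pow(18867, -1)), Mul(Mul(Add(-153566, 66094), Add(336, -164278)), Pow(-118178, -1))) = Add(Mul(-494643, Pow(18867, -1)), Mul(Mul(Add(-153566, 66094), Add(336, -164278)), Pow(-118178, -1))) = Add(Mul(-494643, Rational(1, 18867)), Mul(Mul(-87472, -163942), Rational(-1, 118178))) = Add(Rational(-164881, 6289), Mul(14340334624, Rational(-1, 118178))) = Add(Rational(-164881, 6289), Rational(-7170167312, 59089)) = Rational(-45102924878577, 371610721)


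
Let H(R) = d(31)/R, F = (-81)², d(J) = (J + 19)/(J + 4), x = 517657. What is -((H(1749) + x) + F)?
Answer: -6418000984/12243 ≈ -5.2422e+5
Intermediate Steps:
d(J) = (19 + J)/(4 + J)
F = 6561
H(R) = 10/(7*R) (H(R) = ((19 + 31)/(4 + 31))/R = (50/35)/R = ((1/35)*50)/R = 10/(7*R))
-((H(1749) + x) + F) = -(((10/7)/1749 + 517657) + 6561) = -(((10/7)*(1/1749) + 517657) + 6561) = -((10/12243 + 517657) + 6561) = -(6337674661/12243 + 6561) = -1*6418000984/12243 = -6418000984/12243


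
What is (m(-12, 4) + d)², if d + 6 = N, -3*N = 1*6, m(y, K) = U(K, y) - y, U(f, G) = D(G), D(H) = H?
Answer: 64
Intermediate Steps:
U(f, G) = G
m(y, K) = 0 (m(y, K) = y - y = 0)
N = -2 (N = -6/3 = -⅓*6 = -2)
d = -8 (d = -6 - 2 = -8)
(m(-12, 4) + d)² = (0 - 8)² = (-8)² = 64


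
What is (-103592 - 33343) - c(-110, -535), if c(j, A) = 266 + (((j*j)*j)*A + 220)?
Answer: -712222421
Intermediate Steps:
c(j, A) = 486 + A*j³ (c(j, A) = 266 + ((j²*j)*A + 220) = 266 + (j³*A + 220) = 266 + (A*j³ + 220) = 266 + (220 + A*j³) = 486 + A*j³)
(-103592 - 33343) - c(-110, -535) = (-103592 - 33343) - (486 - 535*(-110)³) = -136935 - (486 - 535*(-1331000)) = -136935 - (486 + 712085000) = -136935 - 1*712085486 = -136935 - 712085486 = -712222421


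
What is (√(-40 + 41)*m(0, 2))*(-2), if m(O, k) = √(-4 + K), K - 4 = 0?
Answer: 0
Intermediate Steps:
K = 4 (K = 4 + 0 = 4)
m(O, k) = 0 (m(O, k) = √(-4 + 4) = √0 = 0)
(√(-40 + 41)*m(0, 2))*(-2) = (√(-40 + 41)*0)*(-2) = (√1*0)*(-2) = (1*0)*(-2) = 0*(-2) = 0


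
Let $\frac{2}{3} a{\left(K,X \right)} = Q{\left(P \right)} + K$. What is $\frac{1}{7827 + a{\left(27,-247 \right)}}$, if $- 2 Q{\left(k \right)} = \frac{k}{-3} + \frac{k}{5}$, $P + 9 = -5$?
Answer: $\frac{10}{78661} \approx 0.00012713$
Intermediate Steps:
$P = -14$ ($P = -9 - 5 = -14$)
$Q{\left(k \right)} = \frac{k}{15}$ ($Q{\left(k \right)} = - \frac{\frac{k}{-3} + \frac{k}{5}}{2} = - \frac{k \left(- \frac{1}{3}\right) + k \frac{1}{5}}{2} = - \frac{- \frac{k}{3} + \frac{k}{5}}{2} = - \frac{\left(- \frac{2}{15}\right) k}{2} = \frac{k}{15}$)
$a{\left(K,X \right)} = - \frac{7}{5} + \frac{3 K}{2}$ ($a{\left(K,X \right)} = \frac{3 \left(\frac{1}{15} \left(-14\right) + K\right)}{2} = \frac{3 \left(- \frac{14}{15} + K\right)}{2} = - \frac{7}{5} + \frac{3 K}{2}$)
$\frac{1}{7827 + a{\left(27,-247 \right)}} = \frac{1}{7827 + \left(- \frac{7}{5} + \frac{3}{2} \cdot 27\right)} = \frac{1}{7827 + \left(- \frac{7}{5} + \frac{81}{2}\right)} = \frac{1}{7827 + \frac{391}{10}} = \frac{1}{\frac{78661}{10}} = \frac{10}{78661}$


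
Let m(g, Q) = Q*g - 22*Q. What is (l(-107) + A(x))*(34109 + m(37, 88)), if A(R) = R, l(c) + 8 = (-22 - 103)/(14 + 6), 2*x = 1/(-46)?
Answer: -11620712/23 ≈ -5.0525e+5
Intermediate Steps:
m(g, Q) = -22*Q + Q*g
x = -1/92 (x = (½)/(-46) = (½)*(-1/46) = -1/92 ≈ -0.010870)
l(c) = -57/4 (l(c) = -8 + (-22 - 103)/(14 + 6) = -8 - 125/20 = -8 - 125*1/20 = -8 - 25/4 = -57/4)
(l(-107) + A(x))*(34109 + m(37, 88)) = (-57/4 - 1/92)*(34109 + 88*(-22 + 37)) = -328*(34109 + 88*15)/23 = -328*(34109 + 1320)/23 = -328/23*35429 = -11620712/23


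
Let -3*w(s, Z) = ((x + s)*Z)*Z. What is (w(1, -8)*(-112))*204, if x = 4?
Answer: 2437120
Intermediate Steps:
w(s, Z) = -Z**2*(4 + s)/3 (w(s, Z) = -(4 + s)*Z*Z/3 = -Z*(4 + s)*Z/3 = -Z**2*(4 + s)/3)
(w(1, -8)*(-112))*204 = (((1/3)*(-8)**2*(-4 - 1*1))*(-112))*204 = (((1/3)*64*(-4 - 1))*(-112))*204 = (((1/3)*64*(-5))*(-112))*204 = -320/3*(-112)*204 = (35840/3)*204 = 2437120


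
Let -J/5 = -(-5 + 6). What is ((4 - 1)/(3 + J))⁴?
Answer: 81/4096 ≈ 0.019775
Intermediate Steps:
J = 5 (J = -(-5)*(-5 + 6) = -(-5) = -5*(-1) = 5)
((4 - 1)/(3 + J))⁴ = ((4 - 1)/(3 + 5))⁴ = (3/8)⁴ = 81/4096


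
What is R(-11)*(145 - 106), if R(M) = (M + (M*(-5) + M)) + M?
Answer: 858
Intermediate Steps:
R(M) = -2*M (R(M) = (M + (-5*M + M)) + M = (M - 4*M) + M = -3*M + M = -2*M)
R(-11)*(145 - 106) = (-2*(-11))*(145 - 106) = 22*39 = 858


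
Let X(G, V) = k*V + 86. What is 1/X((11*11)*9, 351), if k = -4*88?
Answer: -1/123466 ≈ -8.0994e-6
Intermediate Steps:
k = -352
X(G, V) = 86 - 352*V (X(G, V) = -352*V + 86 = 86 - 352*V)
1/X((11*11)*9, 351) = 1/(86 - 352*351) = 1/(86 - 123552) = 1/(-123466) = -1/123466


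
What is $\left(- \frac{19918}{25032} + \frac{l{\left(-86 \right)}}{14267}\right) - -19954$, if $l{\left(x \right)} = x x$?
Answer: $\frac{3563051897771}{178565772} \approx 19954.0$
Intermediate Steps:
$l{\left(x \right)} = x^{2}$
$\left(- \frac{19918}{25032} + \frac{l{\left(-86 \right)}}{14267}\right) - -19954 = \left(- \frac{19918}{25032} + \frac{\left(-86\right)^{2}}{14267}\right) - -19954 = \left(\left(-19918\right) \frac{1}{25032} + 7396 \cdot \frac{1}{14267}\right) + 19954 = \left(- \frac{9959}{12516} + \frac{7396}{14267}\right) + 19954 = - \frac{49516717}{178565772} + 19954 = \frac{3563051897771}{178565772}$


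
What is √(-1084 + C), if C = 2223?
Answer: √1139 ≈ 33.749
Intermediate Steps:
√(-1084 + C) = √(-1084 + 2223) = √1139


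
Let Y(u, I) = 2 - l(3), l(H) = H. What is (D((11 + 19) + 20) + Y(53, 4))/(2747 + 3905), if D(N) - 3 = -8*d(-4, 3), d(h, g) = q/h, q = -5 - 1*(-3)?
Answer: -1/3326 ≈ -0.00030066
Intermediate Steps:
q = -2 (q = -5 + 3 = -2)
d(h, g) = -2/h
D(N) = -1 (D(N) = 3 - (-16)/(-4) = 3 - (-16)*(-1)/4 = 3 - 8*½ = 3 - 4 = -1)
Y(u, I) = -1 (Y(u, I) = 2 - 1*3 = 2 - 3 = -1)
(D((11 + 19) + 20) + Y(53, 4))/(2747 + 3905) = (-1 - 1)/(2747 + 3905) = -2/6652 = -2*1/6652 = -1/3326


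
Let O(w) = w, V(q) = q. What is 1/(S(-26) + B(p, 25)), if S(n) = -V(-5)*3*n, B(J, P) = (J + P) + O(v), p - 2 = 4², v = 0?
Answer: -1/347 ≈ -0.0028818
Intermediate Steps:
p = 18 (p = 2 + 4² = 2 + 16 = 18)
B(J, P) = J + P (B(J, P) = (J + P) + 0 = J + P)
S(n) = 15*n (S(n) = -(-5*3)*n = -(-15)*n = 15*n)
1/(S(-26) + B(p, 25)) = 1/(15*(-26) + (18 + 25)) = 1/(-390 + 43) = 1/(-347) = -1/347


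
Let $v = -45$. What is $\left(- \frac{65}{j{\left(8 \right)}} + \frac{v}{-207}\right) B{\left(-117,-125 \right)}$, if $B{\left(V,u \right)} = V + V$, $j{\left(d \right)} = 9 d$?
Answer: $\frac{14755}{92} \approx 160.38$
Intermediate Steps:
$B{\left(V,u \right)} = 2 V$
$\left(- \frac{65}{j{\left(8 \right)}} + \frac{v}{-207}\right) B{\left(-117,-125 \right)} = \left(- \frac{65}{9 \cdot 8} - \frac{45}{-207}\right) 2 \left(-117\right) = \left(- \frac{65}{72} - - \frac{5}{23}\right) \left(-234\right) = \left(\left(-65\right) \frac{1}{72} + \frac{5}{23}\right) \left(-234\right) = \left(- \frac{65}{72} + \frac{5}{23}\right) \left(-234\right) = \left(- \frac{1135}{1656}\right) \left(-234\right) = \frac{14755}{92}$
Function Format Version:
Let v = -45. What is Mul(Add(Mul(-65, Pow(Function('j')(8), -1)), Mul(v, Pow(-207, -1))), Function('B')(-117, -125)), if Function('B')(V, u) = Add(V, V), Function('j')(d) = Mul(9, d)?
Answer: Rational(14755, 92) ≈ 160.38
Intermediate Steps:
Function('B')(V, u) = Mul(2, V)
Mul(Add(Mul(-65, Pow(Function('j')(8), -1)), Mul(v, Pow(-207, -1))), Function('B')(-117, -125)) = Mul(Add(Mul(-65, Pow(Mul(9, 8), -1)), Mul(-45, Pow(-207, -1))), Mul(2, -117)) = Mul(Add(Mul(-65, Pow(72, -1)), Mul(-45, Rational(-1, 207))), -234) = Mul(Add(Mul(-65, Rational(1, 72)), Rational(5, 23)), -234) = Mul(Add(Rational(-65, 72), Rational(5, 23)), -234) = Mul(Rational(-1135, 1656), -234) = Rational(14755, 92)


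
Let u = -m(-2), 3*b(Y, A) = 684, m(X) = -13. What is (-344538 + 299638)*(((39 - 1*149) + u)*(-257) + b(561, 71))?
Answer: -1129549300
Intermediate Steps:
b(Y, A) = 228 (b(Y, A) = (1/3)*684 = 228)
u = 13 (u = -1*(-13) = 13)
(-344538 + 299638)*(((39 - 1*149) + u)*(-257) + b(561, 71)) = (-344538 + 299638)*(((39 - 1*149) + 13)*(-257) + 228) = -44900*(((39 - 149) + 13)*(-257) + 228) = -44900*((-110 + 13)*(-257) + 228) = -44900*(-97*(-257) + 228) = -44900*(24929 + 228) = -44900*25157 = -1129549300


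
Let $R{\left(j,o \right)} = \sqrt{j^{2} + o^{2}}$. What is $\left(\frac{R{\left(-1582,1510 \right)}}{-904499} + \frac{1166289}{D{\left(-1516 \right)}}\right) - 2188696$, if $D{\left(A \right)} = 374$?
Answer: $- \frac{817406015}{374} - \frac{2 \sqrt{1195706}}{904499} \approx -2.1856 \cdot 10^{6}$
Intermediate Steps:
$\left(\frac{R{\left(-1582,1510 \right)}}{-904499} + \frac{1166289}{D{\left(-1516 \right)}}\right) - 2188696 = \left(\frac{\sqrt{\left(-1582\right)^{2} + 1510^{2}}}{-904499} + \frac{1166289}{374}\right) - 2188696 = \left(\sqrt{2502724 + 2280100} \left(- \frac{1}{904499}\right) + 1166289 \cdot \frac{1}{374}\right) - 2188696 = \left(\sqrt{4782824} \left(- \frac{1}{904499}\right) + \frac{1166289}{374}\right) - 2188696 = \left(2 \sqrt{1195706} \left(- \frac{1}{904499}\right) + \frac{1166289}{374}\right) - 2188696 = \left(- \frac{2 \sqrt{1195706}}{904499} + \frac{1166289}{374}\right) - 2188696 = \left(\frac{1166289}{374} - \frac{2 \sqrt{1195706}}{904499}\right) - 2188696 = - \frac{817406015}{374} - \frac{2 \sqrt{1195706}}{904499}$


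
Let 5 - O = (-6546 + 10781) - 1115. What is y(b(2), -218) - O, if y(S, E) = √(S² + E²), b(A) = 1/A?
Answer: 3115 + √190097/2 ≈ 3333.0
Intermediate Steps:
y(S, E) = √(E² + S²)
O = -3115 (O = 5 - ((-6546 + 10781) - 1115) = 5 - (4235 - 1115) = 5 - 1*3120 = 5 - 3120 = -3115)
y(b(2), -218) - O = √((-218)² + (1/2)²) - 1*(-3115) = √(47524 + (½)²) + 3115 = √(47524 + ¼) + 3115 = √(190097/4) + 3115 = √190097/2 + 3115 = 3115 + √190097/2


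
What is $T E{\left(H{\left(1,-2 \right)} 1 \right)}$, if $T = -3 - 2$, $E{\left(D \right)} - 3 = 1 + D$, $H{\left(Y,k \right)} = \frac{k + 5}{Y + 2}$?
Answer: $-25$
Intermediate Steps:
$H{\left(Y,k \right)} = \frac{5 + k}{2 + Y}$
$E{\left(D \right)} = 4 + D$ ($E{\left(D \right)} = 3 + \left(1 + D\right) = 4 + D$)
$T = -5$
$T E{\left(H{\left(1,-2 \right)} 1 \right)} = - 5 \left(4 + \frac{5 - 2}{2 + 1} \cdot 1\right) = - 5 \left(4 + \frac{1}{3} \cdot 3 \cdot 1\right) = - 5 \left(4 + 1 \cdot 1\right) = - 5 \left(4 + 1\right) = \left(-5\right) 5 = -25$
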